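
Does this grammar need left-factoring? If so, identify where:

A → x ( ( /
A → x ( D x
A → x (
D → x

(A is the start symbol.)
Yes, A has productions with common prefix 'x ('

Left-factoring is needed when two productions for the same non-terminal
share a common prefix on the right-hand side.

Productions for A:
  A → x ( ( /
  A → x ( D x
  A → x (

Found common prefix 'x (' in productions for A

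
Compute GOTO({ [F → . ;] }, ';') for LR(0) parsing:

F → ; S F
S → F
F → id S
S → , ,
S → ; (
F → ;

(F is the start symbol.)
GOTO(I, ';') = CLOSURE({ [A → αX.β] : [A → α.Xβ] ∈ I, X = ';' })

Items with dot before ';', with the dot advanced:
  [F → . ;] → [F → ; .]
Closure adds nothing (no advanced item has the dot before a non-terminal).

GOTO = { [F → ; .] }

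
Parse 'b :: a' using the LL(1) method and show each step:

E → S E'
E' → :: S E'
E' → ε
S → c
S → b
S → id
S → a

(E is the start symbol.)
LL(1) parsing maintains a stack (initially the start symbol over $) and the input. At each step: if the stack top is a terminal, match it against the current input token; if it is a non-terminal N, replace it with the RHS of M[N, lookahead] (the unique production whose predict set contains the lookahead).

Stack is shown with the top on the left.

Stack      Input     Action
---------------------------
E $        b :: a $  output E → S E'
S E' $     b :: a $  output S → b
b E' $     b :: a $  match 'b'
E' $       :: a $    output E' → :: S E'
:: S E' $  :: a $    match '::'
S E' $     a $       output S → a
a E' $     a $       match 'a'
E' $       $         output E' → ε
$          $         accept

The string is accepted.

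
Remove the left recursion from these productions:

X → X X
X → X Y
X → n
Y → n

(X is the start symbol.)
X → n X'
X' → X X'
X' → Y X'
X' → ε
Y → n

X is directly left-recursive. The standard transformation for
  A → A α₁ | ... | A α_m | β₁ | ... | β_n
is
  A  → β₁ A' | ... | β_n A'
  A' → α₁ A' | ... | α_m A' | ε

X → n becomes X → n X'
X → X X becomes X' → X X'
X → X Y becomes X' → Y X'
Add X' → ε

Productions for other non-terminals are unchanged:
  Y → n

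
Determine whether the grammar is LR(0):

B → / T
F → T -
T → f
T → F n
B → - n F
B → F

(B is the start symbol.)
No. Shift-reduce conflict between [B → F .] and [T → F . n]

Augment with B' → B and build the canonical LR(0) collection (I0 = CLOSURE({[B' → . B]}), then GOTO on every symbol after a dot until no new states appear). It has 13 states:
  I0: { [B → . - n F], [B → . / T], [B → . F], [B' → . B], [F → . T -], [T → . F n], [T → . f] }  — shift
  I1: { [B → - . n F] }  — shift
  I2: { [B → / . T], [F → . T -], [T → . F n], [T → . f] }  — shift
  I3: { [B' → B .] }  — accept
  I4: { [B → F .], [T → F . n] }  — shift, reduce
  I5: { [F → T . -] }  — shift
  I6: { [T → f .] }  — reduce
  I7: { [F → T - .] }  — reduce
  I8: { [T → F n .] }  — reduce
  I9: { [T → F . n] }  — shift
  I10: { [B → / T .], [F → T . -] }  — shift, reduce
  I11: { [B → - n . F], [F → . T -], [T → . F n], [T → . f] }  — shift
  I12: { [B → - n F .], [T → F . n] }  — shift, reduce

Conflict in state I4:
  Shift-reduce conflict between [B → F .] and [T → F . n]
So the grammar is NOT LR(0).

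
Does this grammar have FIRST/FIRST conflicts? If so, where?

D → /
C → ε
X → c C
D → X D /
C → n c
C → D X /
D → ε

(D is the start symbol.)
A FIRST/FIRST conflict occurs when two productions N → α and N → β for the same non-terminal have FIRST(α) ∩ FIRST(β) ≠ ∅ (with ε ∈ FIRST of a nullable right-hand side, so two nullable alternatives also conflict).

FIRST sets of the non-terminals at (or reachable through a nullable prefix from) the front of some alternative:
  FIRST(X) = { 'c' }
  FIRST(D) = { '/', 'c', ε }

Productions for D:
  D → /: FIRST = { '/' }
  D → X D /: FIRST = { 'c' }
  D → ε: FIRST = { ε }
Productions for C:
  C → ε: FIRST = { ε }
  C → n c: FIRST = { 'n' }
  C → D X /: FIRST = { '/', 'c' }
X has only one production, so no FIRST/FIRST conflict is possible there.

All alternatives of each non-terminal have pairwise disjoint FIRST sets.

Answer: No FIRST/FIRST conflicts.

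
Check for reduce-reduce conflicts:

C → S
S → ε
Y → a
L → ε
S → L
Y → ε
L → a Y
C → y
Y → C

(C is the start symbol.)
A reduce-reduce conflict occurs when an LR(0) state has two complete items [A → α .] and [B → β .] — both call for a reduction, and with no lookahead the parser cannot choose between them.

Augment with C' → C and build the canonical LR(0) collection (I0 = CLOSURE({[C' → . C]}), then GOTO on every symbol after a dot until no new states appear). It has 9 states:
  I0: { [C → . S], [C → . y], [C' → . C], [L → . a Y], [L → .], [S → . L], [S → .] }  — shift, 2 reduces
  I1: { [C' → C .] }  — accept
  I2: { [S → L .] }  — reduce
  I3: { [C → S .] }  — reduce
  I4: { [C → . S], [C → . y], [L → . a Y], [L → .], [L → a . Y], [S → . L], [S → .], [Y → . C], [Y → . a], [Y → .] }  — shift, 3 reduces
  I5: { [C → y .] }  — reduce
  I6: { [Y → C .] }  — reduce
  I7: { [L → a Y .] }  — reduce
  I8: { [C → . S], [C → . y], [L → . a Y], [L → .], [L → a . Y], [S → . L], [S → .], [Y → . C], [Y → . a], [Y → .], [Y → a .] }  — shift, 4 reduces

I0 contains complete items [L → .], [S → .] — reduce-reduce conflict.
I4 contains complete items [L → .], [S → .], [Y → .] — reduce-reduce conflict.
I8 contains complete items [L → .], [S → .], [Y → .], [Y → a .] — reduce-reduce conflict.

Answer: Yes — I0: [L → .] vs [S → .]; I4: [L → .] vs [S → .]; I8: [L → .] vs [S → .]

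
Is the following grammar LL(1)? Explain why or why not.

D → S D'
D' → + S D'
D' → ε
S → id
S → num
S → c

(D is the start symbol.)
A grammar is LL(1) if for each non-terminal N with multiple productions, the predict sets of those productions are pairwise disjoint, where PREDICT(N → α) = (FIRST(α) \ {ε}) ∪ (FOLLOW(N) if α ⇒* ε).

Relevant sets:
  FOLLOW(D') = { $ }

For D':
  PREDICT(D' → '+' S D') = { '+' }
  PREDICT(D' → ε) = { $ }
For S:
  PREDICT(S → id) = { 'id' }
  PREDICT(S → num) = { 'num' }
  PREDICT(S → c) = { 'c' }
D has a single production, so nothing to check there.

All predict sets are disjoint. The grammar IS LL(1).

Answer: Yes, the grammar is LL(1).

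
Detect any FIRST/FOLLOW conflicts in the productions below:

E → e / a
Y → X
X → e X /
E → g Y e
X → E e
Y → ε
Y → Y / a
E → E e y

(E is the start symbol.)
Yes. Y → X with FOLLOW(Y) on { 'e' }; Y → Y '/' a with FOLLOW(Y) on { '/', 'e' }

A FIRST/FOLLOW conflict occurs when a non-terminal N has a nullable alternative N → β (β ⇒* ε) and another alternative N → α with FIRST(α) ∩ FOLLOW(N) ≠ ∅: on such a lookahead the parser cannot decide between expanding α and letting N vanish via β.

Nullable non-terminals: Y.
FIRST sets used below: FIRST(X) = { 'e', 'g' }, FIRST(Y) = { '/', 'e', 'g', ε }

Y: nullable alternative(s) Y → ε; FOLLOW(Y) = { '/', 'e' }
  Y → X: FIRST \ {ε} = { 'e', 'g' } — overlaps FOLLOW(Y) on { 'e' }: CONFLICT
  Y → ε: FIRST \ {ε} = { } — this is the only nullable alternative, skip
  Y → Y / a: FIRST \ {ε} = { '/', 'e', 'g' } — overlaps FOLLOW(Y) on { '/', 'e' }: CONFLICT

E, X have no nullable alternative, so no FIRST/FOLLOW check is needed there.

So the grammar has 2 FIRST/FOLLOW conflicts (marked CONFLICT above).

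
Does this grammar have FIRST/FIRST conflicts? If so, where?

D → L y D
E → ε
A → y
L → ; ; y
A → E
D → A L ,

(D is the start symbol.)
Yes. D → L y D / D → A L ',' on { ';' }

A FIRST/FIRST conflict occurs when two productions N → α and N → β for the same non-terminal have FIRST(α) ∩ FIRST(β) ≠ ∅ (with ε ∈ FIRST of a nullable right-hand side, so two nullable alternatives also conflict).

FIRST sets of the non-terminals at (or reachable through a nullable prefix from) the front of some alternative:
  FIRST(L) = { ';' }
  FIRST(A) = { 'y', ε }
  FIRST(E) = { ε }

Productions for D:
  D → L y D: FIRST = { ';' }
  D → A L ,: FIRST = { ';', 'y' }
Productions for A:
  A → y: FIRST = { 'y' }
  A → E: FIRST = { ε }
E, L have only one production, so no FIRST/FIRST conflict is possible there.

Conflict for D: D → L y D and D → A L ,
  Overlap: { ';' }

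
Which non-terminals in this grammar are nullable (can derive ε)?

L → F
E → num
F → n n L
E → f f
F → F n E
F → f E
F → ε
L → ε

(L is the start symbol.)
{ 'F', 'L' }

A non-terminal is nullable if it can derive ε (the empty string): either it has an ε-production, or it has a production whose right-hand side consists entirely of nullable non-terminals.

ε-productions: F → ε, L → ε
So F, L are immediately nullable.
No further non-terminal can be added: every production for the remaining non-terminals contains a terminal or a non-nullable non-terminal.
Nullable = { 'F', 'L' }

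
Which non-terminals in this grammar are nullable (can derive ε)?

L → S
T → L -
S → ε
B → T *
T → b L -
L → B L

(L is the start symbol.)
A non-terminal is nullable if it can derive ε (the empty string): either it has an ε-production, or it has a production whose right-hand side consists entirely of nullable non-terminals.

ε-productions: S → ε
So S is immediately nullable.
L → S: every symbol on the right is nullable, so L is nullable too.
No further non-terminal can be added: every production for the remaining non-terminals contains a terminal or a non-nullable non-terminal.
Nullable = { 'L', 'S' }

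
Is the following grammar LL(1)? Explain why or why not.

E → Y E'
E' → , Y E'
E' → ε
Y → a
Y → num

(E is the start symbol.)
Yes, the grammar is LL(1).

A grammar is LL(1) if for each non-terminal N with multiple productions, the predict sets of those productions are pairwise disjoint, where PREDICT(N → α) = (FIRST(α) \ {ε}) ∪ (FOLLOW(N) if α ⇒* ε).

Relevant sets:
  FOLLOW(E') = { $ }

For E':
  PREDICT(E' → ',' Y E') = { ',' }
  PREDICT(E' → ε) = { $ }
For Y:
  PREDICT(Y → a) = { 'a' }
  PREDICT(Y → num) = { 'num' }
E has a single production, so nothing to check there.

All predict sets are disjoint. The grammar IS LL(1).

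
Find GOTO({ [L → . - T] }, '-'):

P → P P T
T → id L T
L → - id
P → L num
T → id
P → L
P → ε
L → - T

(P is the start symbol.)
GOTO(I, '-') = CLOSURE({ [A → αX.β] : [A → α.Xβ] ∈ I, X = '-' })

Items with dot before '-', with the dot advanced:
  [L → . - T] → [L → - . T]
Closure of the advanced items:
  [L → - . T] has the dot before T: add [T → . id L T], [T → . id]

GOTO = { [L → - . T], [T → . id L T], [T → . id] }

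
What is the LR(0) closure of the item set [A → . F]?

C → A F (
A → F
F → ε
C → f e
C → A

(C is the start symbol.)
{ [A → . F], [F → .] }

To compute CLOSURE, for each item [A → α.Bβ] where B is a non-terminal, add [B → .γ] for all productions B → γ; repeat for the newly added items until nothing changes.

Start with: [A → . F]
  [A → . F] has the dot before F: add [F → .]
No further items can be added.

CLOSURE = { [A → . F], [F → .] }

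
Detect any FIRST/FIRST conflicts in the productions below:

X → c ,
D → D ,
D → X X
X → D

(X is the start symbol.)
Yes. X → c ',' / X → D on { 'c' }; D → D ',' / D → X X on { 'c' }

FIRST sets of the non-terminals at (or reachable through a nullable prefix from) the front of some alternative:
  FIRST(D) = { 'c' }
  FIRST(X) = { 'c' }

Productions for X:
  X → c ,: FIRST = { 'c' }
  X → D: FIRST = { 'c' }
Productions for D:
  D → D ,: FIRST = { 'c' }
  D → X X: FIRST = { 'c' }

Conflict for X: X → c , and X → D
  Overlap: { 'c' }
Conflict for D: D → D , and D → X X
  Overlap: { 'c' }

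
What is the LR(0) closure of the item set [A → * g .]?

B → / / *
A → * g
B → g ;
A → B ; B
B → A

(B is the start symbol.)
To compute CLOSURE, for each item [A → α.Bβ] where B is a non-terminal, add [B → .γ] for all productions B → γ; repeat for the newly added items until nothing changes.

Start with: [A → * g .]
The dot is at the end, so nothing is added.

CLOSURE = { [A → * g .] }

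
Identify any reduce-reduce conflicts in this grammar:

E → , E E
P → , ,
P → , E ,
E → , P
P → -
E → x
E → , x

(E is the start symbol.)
Yes — I8: [E → , x .] vs [E → x .]

Augment with E' → E and build the canonical LR(0) collection (I0 = CLOSURE({[E' → . E]}), then GOTO on every symbol after a dot until no new states appear). It has 13 states:
  I0: { [E → . , E E], [E → . , P], [E → . , x], [E → . x], [E' → . E] }  — shift
  I1: { [E → , . E E], [E → , . P], [E → , . x], [E → . , E E], [E → . , P], [E → . , x], [E → . x], [P → . , ,], [P → . , E ,], [P → . -] }  — shift
  I2: { [E' → E .] }  — accept
  I3: { [E → x .] }  — reduce
  I4: { [E → , . E E], [E → , . P], [E → , . x], [E → . , E E], [E → . , P], [E → . , x], [E → . x], [P → , . ,], [P → , . E ,], [P → . , ,], [P → . , E ,], [P → . -] }  — shift
  I5: { [P → - .] }  — reduce
  I6: { [E → , E . E], [E → . , E E], [E → . , P], [E → . , x], [E → . x] }  — shift
  I7: { [E → , P .] }  — reduce
  I8: { [E → , x .], [E → x .] }  — 2 reduces
  I9: { [E → , E E .] }  — reduce
  I10: { [E → , . E E], [E → , . P], [E → , . x], [E → . , E E], [E → . , P], [E → . , x], [E → . x], [P → , , .], [P → , . ,], [P → , . E ,], [P → . , ,], [P → . , E ,], [P → . -] }  — shift, reduce
  I11: { [E → , E . E], [E → . , E E], [E → . , P], [E → . , x], [E → . x], [P → , E . ,] }  — shift
  I12: { [E → , . E E], [E → , . P], [E → , . x], [E → . , E E], [E → . , P], [E → . , x], [E → . x], [P → , E , .], [P → . , ,], [P → . , E ,], [P → . -] }  — shift, reduce

I8 contains complete items [E → , x .], [E → x .] — reduce-reduce conflict.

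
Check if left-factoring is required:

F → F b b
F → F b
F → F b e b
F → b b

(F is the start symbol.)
Left-factoring is needed when two productions for the same non-terminal
share a common prefix on the right-hand side.

Productions for F:
  F → F b b
  F → F b
  F → F b e b
  F → b b

Found common prefix 'F b' in productions for F

Answer: Yes, F has productions with common prefix 'F b'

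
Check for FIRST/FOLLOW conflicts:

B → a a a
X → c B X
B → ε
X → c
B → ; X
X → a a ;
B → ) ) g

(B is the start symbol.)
Yes. B → a a a with FOLLOW(B) on { 'a' }

Nullable non-terminals: B.

B: nullable alternative(s) B → ε; FOLLOW(B) = { $, 'a', 'c' }
  B → a a a: FIRST \ {ε} = { 'a' } — overlaps FOLLOW(B) on { 'a' }: CONFLICT
  B → ε: FIRST \ {ε} = { } — this is the only nullable alternative, skip
  B → ; X: FIRST \ {ε} = { ';' } — disjoint from FOLLOW(B)
  B → ) ) g: FIRST \ {ε} = { ')' } — disjoint from FOLLOW(B)

X has no nullable alternative, so no FIRST/FOLLOW check is needed there.

So the grammar has 1 FIRST/FOLLOW conflict (marked CONFLICT above).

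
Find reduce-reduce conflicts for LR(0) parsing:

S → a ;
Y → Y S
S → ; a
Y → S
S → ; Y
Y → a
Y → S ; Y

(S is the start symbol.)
A reduce-reduce conflict occurs when an LR(0) state has two complete items [A → α .] and [B → β .] — both call for a reduction, and with no lookahead the parser cannot choose between them.

Augment with S' → S and build the canonical LR(0) collection (I0 = CLOSURE({[S' → . S]}), then GOTO on every symbol after a dot until no new states appear). It has 12 states:
  I0: { [S → . ; Y], [S → . ; a], [S → . a ;], [S' → . S] }  — shift
  I1: { [S → . ; Y], [S → . ; a], [S → . a ;], [S → ; . Y], [S → ; . a], [Y → . S ; Y], [Y → . S], [Y → . Y S], [Y → . a] }  — shift
  I2: { [S' → S .] }  — accept
  I3: { [S → a . ;] }  — shift
  I4: { [S → a ; .] }  — reduce
  I5: { [Y → S . ; Y], [Y → S .] }  — shift, reduce
  I6: { [S → . ; Y], [S → . ; a], [S → . a ;], [S → ; Y .], [Y → Y . S] }  — shift, reduce
  I7: { [S → ; a .], [S → a . ;], [Y → a .] }  — shift, 2 reduces
  I8: { [Y → Y S .] }  — reduce
  I9: { [S → . ; Y], [S → . ; a], [S → . a ;], [Y → . S ; Y], [Y → . S], [Y → . Y S], [Y → . a], [Y → S ; . Y] }  — shift
  I10: { [S → . ; Y], [S → . ; a], [S → . a ;], [Y → S ; Y .], [Y → Y . S] }  — shift, reduce
  I11: { [S → a . ;], [Y → a .] }  — shift, reduce

I7 contains complete items [S → ; a .], [Y → a .] — reduce-reduce conflict.

Answer: Yes — I7: [S → ; a .] vs [Y → a .]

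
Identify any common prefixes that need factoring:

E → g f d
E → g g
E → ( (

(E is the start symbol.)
Left-factoring is needed when two productions for the same non-terminal
share a common prefix on the right-hand side.

Productions for E:
  E → g f d
  E → g g
  E → ( (

Found common prefix 'g' in productions for E

Answer: Yes, E has productions with common prefix 'g'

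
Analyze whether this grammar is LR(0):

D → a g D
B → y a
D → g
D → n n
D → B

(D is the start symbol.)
Yes, the grammar is LR(0)

Augment with D' → D and build the canonical LR(0) collection (I0 = CLOSURE({[D' → . D]}), then GOTO on every symbol after a dot until no new states appear). It has 11 states:
  I0: { [B → . y a], [D → . B], [D → . a g D], [D → . g], [D → . n n], [D' → . D] }  — shift
  I1: { [D → B .] }  — reduce
  I2: { [D' → D .] }  — accept
  I3: { [D → a . g D] }  — shift
  I4: { [D → g .] }  — reduce
  I5: { [D → n . n] }  — shift
  I6: { [B → y . a] }  — shift
  I7: { [B → y a .] }  — reduce
  I8: { [D → n n .] }  — reduce
  I9: { [B → . y a], [D → . B], [D → . a g D], [D → . g], [D → . n n], [D → a g . D] }  — shift
  I10: { [D → a g D .] }  — reduce

Every state is either a pure shift/goto state or contains exactly one complete item and nothing to shift — no conflicts. The grammar is LR(0).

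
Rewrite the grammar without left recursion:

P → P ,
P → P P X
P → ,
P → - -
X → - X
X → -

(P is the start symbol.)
P is directly left-recursive. The standard transformation for
  A → A α₁ | ... | A α_m | β₁ | ... | β_n
is
  A  → β₁ A' | ... | β_n A'
  A' → α₁ A' | ... | α_m A' | ε

P → , becomes P → , P'
P → - - becomes P → - - P'
P → P , becomes P' → , P'
P → P P X becomes P' → P X P'
Add P' → ε

Productions for other non-terminals are unchanged:
  X → - X
  X → -

Resulting grammar:
P → , P'
P → - - P'
P' → , P'
P' → P X P'
P' → ε
X → - X
X → -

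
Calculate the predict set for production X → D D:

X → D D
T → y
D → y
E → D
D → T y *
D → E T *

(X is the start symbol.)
{ 'y' }

PREDICT(X → D D) = (FIRST(RHS) \ {ε}) ∪ (FOLLOW(X) if ε ∈ FIRST(RHS), i.e. RHS ⇒* ε)
FIRST(D) = { 'y' }
FIRST(D D) = { 'y' }
ε ∉ FIRST(D D), so FOLLOW(X) is not added.
PREDICT(X → D D) = { 'y' }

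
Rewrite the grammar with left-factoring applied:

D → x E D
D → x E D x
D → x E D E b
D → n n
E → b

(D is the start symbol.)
D → x E D D'
D' → ε
D' → x
D' → E b
D → n n
E → b

Left-factoring transforms A → αβ₁ | αβ₂ into A → αA' and A' → β₁ | β₂
(α is the longest common prefix among the alternatives). Repeat until
no nonterminal has two alternatives with a common prefix.

Round 1: D has alternatives sharing prefix 'x E D'. Introduce D': D → x E D D'
  Add: D' → ε
  Add: D' → x
  Add: D' → E b

No remaining common prefixes — done.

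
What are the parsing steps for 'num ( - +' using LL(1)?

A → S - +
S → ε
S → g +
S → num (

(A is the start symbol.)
LL(1) parsing maintains a stack (initially the start symbol over $) and the input. At each step: if the stack top is a terminal, match it against the current input token; if it is a non-terminal N, replace it with the RHS of M[N, lookahead] (the unique production whose predict set contains the lookahead).

Stack is shown with the top on the left.

Stack        Input        Action
--------------------------------
A $          num ( - + $  output A → S - +
S - + $      num ( - + $  output S → num (
num ( - + $  num ( - + $  match 'num'
( - + $      ( - + $      match '('
- + $        - + $        match '-'
+ $          + $          match '+'
$            $            accept

The string is accepted.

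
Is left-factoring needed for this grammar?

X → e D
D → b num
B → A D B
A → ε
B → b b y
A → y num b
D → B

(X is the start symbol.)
Left-factoring is needed when two productions for the same non-terminal
share a common prefix on the right-hand side.

Productions for D:
  D → b num
  D → B
Productions for B:
  B → A D B
  B → b b y
Productions for A:
  A → ε
  A → y num b

No common prefixes found.

Answer: No, left-factoring is not needed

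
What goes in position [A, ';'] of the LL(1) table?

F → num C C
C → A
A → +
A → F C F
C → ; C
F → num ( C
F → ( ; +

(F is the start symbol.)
To find M[A, ';'], we find productions for A where ';' is in the predict set (PREDICT(N → α) = (FIRST(α) \ {ε}) ∪ (FOLLOW(N) if α ⇒* ε)).

Relevant sets:
  FIRST(F) = { '(', 'num' }

A → +: PREDICT = { '+' }
A → F C F: PREDICT = { '(', 'num' }

M[A, ';'] is empty (no production applies)

Answer: Empty (error entry)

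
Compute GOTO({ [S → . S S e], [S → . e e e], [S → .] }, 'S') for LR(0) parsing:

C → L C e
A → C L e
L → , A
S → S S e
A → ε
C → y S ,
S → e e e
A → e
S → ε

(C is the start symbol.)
{ [S → . S S e], [S → . e e e], [S → .], [S → S . S e] }

GOTO(I, 'S') = CLOSURE({ [A → αX.β] : [A → α.Xβ] ∈ I, X = 'S' })

Items with dot before 'S', with the dot advanced:
  [S → . S S e] → [S → S . S e]
Closure of the advanced items:
  [S → S . S e] has the dot before S: add [S → . S S e], [S → . e e e], [S → .]

GOTO = { [S → . S S e], [S → . e e e], [S → .], [S → S . S e] }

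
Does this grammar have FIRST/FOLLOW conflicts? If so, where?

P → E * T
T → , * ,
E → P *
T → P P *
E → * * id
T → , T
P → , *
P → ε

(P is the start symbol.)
Yes. P → E '*' T with FOLLOW(P) on { '*', ',' }; P → ',' '*' with FOLLOW(P) on { ',' }

Nullable non-terminals: P.
FIRST sets used below: FIRST(E) = { '*', ',' }

P: nullable alternative(s) P → ε; FOLLOW(P) = { $, '*', ',' }
  P → E * T: FIRST \ {ε} = { '*', ',' } — overlaps FOLLOW(P) on { '*', ',' }: CONFLICT
  P → , *: FIRST \ {ε} = { ',' } — overlaps FOLLOW(P) on { ',' }: CONFLICT
  P → ε: FIRST \ {ε} = { } — this is the only nullable alternative, skip

E, T have no nullable alternative, so no FIRST/FOLLOW check is needed there.

So the grammar has 2 FIRST/FOLLOW conflicts (marked CONFLICT above).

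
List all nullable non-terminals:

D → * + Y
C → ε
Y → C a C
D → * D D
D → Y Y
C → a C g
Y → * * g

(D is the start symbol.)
{ 'C' }

A non-terminal is nullable if it can derive ε (the empty string): either it has an ε-production, or it has a production whose right-hand side consists entirely of nullable non-terminals.

ε-productions: C → ε
So C is immediately nullable.
No further non-terminal can be added: every production for the remaining non-terminals contains a terminal or a non-nullable non-terminal.
Nullable = { 'C' }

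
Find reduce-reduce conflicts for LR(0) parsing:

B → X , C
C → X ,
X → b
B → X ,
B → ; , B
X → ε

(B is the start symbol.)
Yes — I5: [B → X , .] vs [X → .]

A reduce-reduce conflict occurs when an LR(0) state has two complete items [A → α .] and [B → β .] — both call for a reduction, and with no lookahead the parser cannot choose between them.

Augment with B' → B and build the canonical LR(0) collection (I0 = CLOSURE({[B' → . B]}), then GOTO on every symbol after a dot until no new states appear). It has 11 states:
  I0: { [B → . ; , B], [B → . X , C], [B → . X ,], [B' → . B], [X → . b], [X → .] }  — shift, reduce
  I1: { [B → ; . , B] }  — shift
  I2: { [B' → B .] }  — accept
  I3: { [B → X . , C], [B → X . ,] }  — shift
  I4: { [X → b .] }  — reduce
  I5: { [B → X , . C], [B → X , .], [C → . X ,], [X → . b], [X → .] }  — shift, 2 reduces
  I6: { [B → X , C .] }  — reduce
  I7: { [C → X . ,] }  — shift
  I8: { [C → X , .] }  — reduce
  I9: { [B → . ; , B], [B → . X , C], [B → . X ,], [B → ; , . B], [X → . b], [X → .] }  — shift, reduce
  I10: { [B → ; , B .] }  — reduce

I5 contains complete items [B → X , .], [X → .] — reduce-reduce conflict.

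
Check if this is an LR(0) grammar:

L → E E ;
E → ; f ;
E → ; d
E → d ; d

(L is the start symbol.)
Augment with L' → L and build the canonical LR(0) collection (I0 = CLOSURE({[L' → . L]}), then GOTO on every symbol after a dot until no new states appear). It has 12 states:
  I0: { [E → . ; d], [E → . ; f ;], [E → . d ; d], [L → . E E ;], [L' → . L] }  — shift
  I1: { [E → ; . d], [E → ; . f ;] }  — shift
  I2: { [E → . ; d], [E → . ; f ;], [E → . d ; d], [L → E . E ;] }  — shift
  I3: { [L' → L .] }  — accept
  I4: { [E → d . ; d] }  — shift
  I5: { [E → d ; . d] }  — shift
  I6: { [E → d ; d .] }  — reduce
  I7: { [L → E E . ;] }  — shift
  I8: { [L → E E ; .] }  — reduce
  I9: { [E → ; d .] }  — reduce
  I10: { [E → ; f . ;] }  — shift
  I11: { [E → ; f ; .] }  — reduce

Every state is either a pure shift/goto state or contains exactly one complete item and nothing to shift — no conflicts. The grammar is LR(0).

Answer: Yes, the grammar is LR(0)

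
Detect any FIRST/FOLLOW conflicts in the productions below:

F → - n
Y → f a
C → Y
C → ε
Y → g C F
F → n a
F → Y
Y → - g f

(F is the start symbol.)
Yes. C → Y with FOLLOW(C) on { '-', 'f', 'g' }

A FIRST/FOLLOW conflict occurs when a non-terminal N has a nullable alternative N → β (β ⇒* ε) and another alternative N → α with FIRST(α) ∩ FOLLOW(N) ≠ ∅: on such a lookahead the parser cannot decide between expanding α and letting N vanish via β.

Nullable non-terminals: C.
FIRST sets used below: FIRST(Y) = { '-', 'f', 'g' }

C: nullable alternative(s) C → ε; FOLLOW(C) = { '-', 'f', 'g', 'n' }
  C → Y: FIRST \ {ε} = { '-', 'f', 'g' } — overlaps FOLLOW(C) on { '-', 'f', 'g' }: CONFLICT
  C → ε: FIRST \ {ε} = { } — this is the only nullable alternative, skip

F, Y have no nullable alternative, so no FIRST/FOLLOW check is needed there.

So the grammar has 1 FIRST/FOLLOW conflict (marked CONFLICT above).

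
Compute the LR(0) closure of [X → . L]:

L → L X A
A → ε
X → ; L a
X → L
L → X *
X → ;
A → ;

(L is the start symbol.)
{ [L → . L X A], [L → . X *], [X → . ; L a], [X → . ;], [X → . L] }

To compute CLOSURE, for each item [A → α.Bβ] where B is a non-terminal, add [B → .γ] for all productions B → γ; repeat for the newly added items until nothing changes.

Start with: [X → . L]
  [X → . L] has the dot before L: add [L → . L X A], [L → . X *]
  [L → . X *] has the dot before X: add [X → . ; L a], [X → . ;]
No further items can be added.

CLOSURE = { [L → . L X A], [L → . X *], [X → . ; L a], [X → . ;], [X → . L] }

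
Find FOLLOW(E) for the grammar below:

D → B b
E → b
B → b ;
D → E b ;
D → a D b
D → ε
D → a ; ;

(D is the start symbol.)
{ 'b' }

To compute FOLLOW(E), find every occurrence of E on a right-hand side N → α E β: add FIRST(β) \ {ε}, and if β is empty or nullable also add FOLLOW(N). Iterate to a fixed point.

In D → E b ;: E is followed by b ';', add FIRST(b ';') \ {ε} = { 'b' }

Taking the union: FOLLOW(E) = { 'b' }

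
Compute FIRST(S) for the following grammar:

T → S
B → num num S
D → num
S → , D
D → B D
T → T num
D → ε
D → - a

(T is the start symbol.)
From S → , D:
  - ',' is a terminal: add ',' and stop

Collecting: FIRST(S) = { ',' }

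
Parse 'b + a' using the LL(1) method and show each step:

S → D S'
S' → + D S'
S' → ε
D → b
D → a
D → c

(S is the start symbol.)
Stack is shown with the top on the left.

Stack     Input    Action
-------------------------
S $       b + a $  output S → D S'
D S' $    b + a $  output D → b
b S' $    b + a $  match 'b'
S' $      + a $    output S' → + D S'
+ D S' $  + a $    match '+'
D S' $    a $      output D → a
a S' $    a $      match 'a'
S' $      $        output S' → ε
$         $        accept

The string is accepted.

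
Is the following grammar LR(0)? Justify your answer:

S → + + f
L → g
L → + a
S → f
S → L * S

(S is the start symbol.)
A grammar is LR(0) if no state in the canonical LR(0) collection has:
  - both a shift item (dot before a terminal) and a complete item (shift-reduce conflict), or
  - two or more complete items (reduce-reduce conflict; the accept item [S' → S .] counts as a complete item here).

Augment with S' → S and build the canonical LR(0) collection (I0 = CLOSURE({[S' → . S]}), then GOTO on every symbol after a dot until no new states appear). It has 11 states:
  I0: { [L → . + a], [L → . g], [S → . + + f], [S → . L * S], [S → . f], [S' → . S] }  — shift
  I1: { [L → + . a], [S → + . + f] }  — shift
  I2: { [S → L . * S] }  — shift
  I3: { [S' → S .] }  — accept
  I4: { [S → f .] }  — reduce
  I5: { [L → g .] }  — reduce
  I6: { [L → . + a], [L → . g], [S → . + + f], [S → . L * S], [S → . f], [S → L * . S] }  — shift
  I7: { [S → L * S .] }  — reduce
  I8: { [S → + + . f] }  — shift
  I9: { [L → + a .] }  — reduce
  I10: { [S → + + f .] }  — reduce

Every state is either a pure shift/goto state or contains exactly one complete item and nothing to shift — no conflicts. The grammar is LR(0).

Answer: Yes, the grammar is LR(0)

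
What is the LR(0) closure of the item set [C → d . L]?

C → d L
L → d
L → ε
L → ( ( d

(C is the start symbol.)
{ [C → d . L], [L → . ( ( d], [L → . d], [L → .] }

To compute CLOSURE, for each item [A → α.Bβ] where B is a non-terminal, add [B → .γ] for all productions B → γ; repeat for the newly added items until nothing changes.

Start with: [C → d . L]
  [C → d . L] has the dot before L: add [L → . d], [L → .], [L → . ( ( d]
No further items can be added.

CLOSURE = { [C → d . L], [L → . ( ( d], [L → . d], [L → .] }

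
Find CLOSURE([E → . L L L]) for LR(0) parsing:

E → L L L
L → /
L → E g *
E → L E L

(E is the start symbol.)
{ [E → . L E L], [E → . L L L], [L → . /], [L → . E g *] }

To compute CLOSURE, for each item [A → α.Bβ] where B is a non-terminal, add [B → .γ] for all productions B → γ; repeat for the newly added items until nothing changes.

Start with: [E → . L L L]
  [E → . L L L] has the dot before L: add [L → . /], [L → . E g *]
  [L → . E g *] has the dot before E: add [E → . L E L]
No further items can be added.

CLOSURE = { [E → . L E L], [E → . L L L], [L → . /], [L → . E g *] }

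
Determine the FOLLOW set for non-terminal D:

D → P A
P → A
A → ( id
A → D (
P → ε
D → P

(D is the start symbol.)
{ $, '(' }

D is the start symbol, so $ ∈ FOLLOW(D).
In A → D (: D is followed by '(', add FIRST('(') \ {ε} = { '(' }

Taking the union: FOLLOW(D) = { $, '(' }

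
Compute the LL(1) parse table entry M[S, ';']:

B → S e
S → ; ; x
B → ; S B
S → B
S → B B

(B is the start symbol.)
To find M[S, ';'], we find productions for S where ';' is in the predict set (PREDICT(N → α) = (FIRST(α) \ {ε}) ∪ (FOLLOW(N) if α ⇒* ε)).

Relevant sets:
  FIRST(B) = { ';' }

S → ; ; x: PREDICT = { ';' }
  ';' is in predict set, so this production goes in M[S, ';']
S → B: PREDICT = { ';' }
  ';' is in predict set, so this production goes in M[S, ';']
S → B B: PREDICT = { ';' }
  ';' is in predict set, so this production goes in M[S, ';']

M[S, ';'] = S → ; ; x, S → B, S → B B  (a multiply-defined cell — the grammar is not LL(1))

Answer: S → ; ; x, S → B, S → B B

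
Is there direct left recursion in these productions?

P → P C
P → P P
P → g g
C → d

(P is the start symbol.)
Direct left recursion occurs when N → N α for some non-terminal N (the right-hand side begins with the left-hand side itself).

P → P C: LEFT RECURSIVE (starts with P)
P → P P: LEFT RECURSIVE (starts with P)
P → g g: starts with g
C → d: starts with d

The grammar has direct left recursion on: P.

Answer: Yes, P is left-recursive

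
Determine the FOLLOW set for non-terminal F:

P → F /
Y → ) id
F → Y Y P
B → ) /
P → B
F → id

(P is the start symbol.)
{ '/' }

In P → F /: F is followed by '/', add FIRST('/') \ {ε} = { '/' }

Taking the union: FOLLOW(F) = { '/' }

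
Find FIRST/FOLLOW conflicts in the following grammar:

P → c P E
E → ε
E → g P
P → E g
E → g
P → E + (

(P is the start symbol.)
Yes. E → g P with FOLLOW(E) on { 'g' }; E → g with FOLLOW(E) on { 'g' }

A FIRST/FOLLOW conflict occurs when a non-terminal N has a nullable alternative N → β (β ⇒* ε) and another alternative N → α with FIRST(α) ∩ FOLLOW(N) ≠ ∅: on such a lookahead the parser cannot decide between expanding α and letting N vanish via β.

Nullable non-terminals: E.

E: nullable alternative(s) E → ε; FOLLOW(E) = { $, '+', 'g' }
  E → ε: FIRST \ {ε} = { } — this is the only nullable alternative, skip
  E → g P: FIRST \ {ε} = { 'g' } — overlaps FOLLOW(E) on { 'g' }: CONFLICT
  E → g: FIRST \ {ε} = { 'g' } — overlaps FOLLOW(E) on { 'g' }: CONFLICT

P has no nullable alternative, so no FIRST/FOLLOW check is needed there.

So the grammar has 2 FIRST/FOLLOW conflicts (marked CONFLICT above).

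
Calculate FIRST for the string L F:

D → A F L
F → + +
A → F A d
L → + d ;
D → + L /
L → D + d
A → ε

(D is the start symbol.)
{ '+' }

FIRST sets of the non-terminals involved (from the grammar, by fixed-point iteration):
  FIRST(L) = { '+' }

To compute FIRST(L F), process the symbols left to right:
Symbol L is a non-terminal. Add FIRST(L) \ {ε} = { '+' }
L is not nullable (ε ∉ FIRST(L)), so stop here.
FIRST(L F) = { '+' }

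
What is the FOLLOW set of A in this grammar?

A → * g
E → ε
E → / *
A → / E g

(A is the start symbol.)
A is the start symbol, so $ ∈ FOLLOW(A).
A does not occur on any right-hand side.

Taking the union: FOLLOW(A) = { $ }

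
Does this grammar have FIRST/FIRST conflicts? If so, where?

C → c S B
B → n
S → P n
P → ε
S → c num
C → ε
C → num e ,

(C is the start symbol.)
FIRST sets of the non-terminals at (or reachable through a nullable prefix from) the front of some alternative:
  FIRST(P) = { ε }

Productions for C:
  C → c S B: FIRST = { 'c' }
  C → ε: FIRST = { ε }
  C → num e ,: FIRST = { 'num' }
Productions for S:
  S → P n: FIRST = { 'n' }
  S → c num: FIRST = { 'c' }
B, P have only one production, so no FIRST/FIRST conflict is possible there.

All alternatives of each non-terminal have pairwise disjoint FIRST sets.

Answer: No FIRST/FIRST conflicts.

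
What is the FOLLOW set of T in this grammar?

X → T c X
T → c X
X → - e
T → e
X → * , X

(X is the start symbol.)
{ 'c' }

To compute FOLLOW(T), find every occurrence of T on a right-hand side N → α T β: add FIRST(β) \ {ε}, and if β is empty or nullable also add FOLLOW(N). Iterate to a fixed point.

In X → T c X: T is followed by c X, add FIRST(c X) \ {ε} = { 'c' }

Taking the union: FOLLOW(T) = { 'c' }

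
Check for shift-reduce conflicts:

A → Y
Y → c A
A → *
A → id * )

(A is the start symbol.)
A shift-reduce conflict occurs when an LR(0) state has both:
  - a complete (reduce) item [A → α .] (dot at the end), and
  - a shift item [B → β . c γ] (dot before a terminal).

Augment with A' → A and build the canonical LR(0) collection (I0 = CLOSURE({[A' → . A]}), then GOTO on every symbol after a dot until no new states appear). It has 9 states:
  I0: { [A → . *], [A → . Y], [A → . id * )], [A' → . A], [Y → . c A] }  — shift
  I1: { [A → * .] }  — reduce
  I2: { [A' → A .] }  — accept
  I3: { [A → Y .] }  — reduce
  I4: { [A → . *], [A → . Y], [A → . id * )], [Y → . c A], [Y → c . A] }  — shift
  I5: { [A → id . * )] }  — shift
  I6: { [A → id * . )] }  — shift
  I7: { [A → id * ) .] }  — reduce
  I8: { [Y → c A .] }  — reduce

No state contains both a complete item and a shift item.

Answer: No shift-reduce conflicts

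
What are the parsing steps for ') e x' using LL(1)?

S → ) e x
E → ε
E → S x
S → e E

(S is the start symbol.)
LL(1) parsing maintains a stack (initially the start symbol over $) and the input. At each step: if the stack top is a terminal, match it against the current input token; if it is a non-terminal N, replace it with the RHS of M[N, lookahead] (the unique production whose predict set contains the lookahead).

Stack is shown with the top on the left.

Stack    Input    Action
------------------------
S $      ) e x $  output S → ) e x
) e x $  ) e x $  match ')'
e x $    e x $    match 'e'
x $      x $      match 'x'
$        $        accept

The string is accepted.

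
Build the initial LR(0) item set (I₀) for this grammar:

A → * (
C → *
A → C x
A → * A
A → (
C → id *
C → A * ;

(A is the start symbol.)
First, augment the grammar with A' → A
I₀ = CLOSURE({ [A' → . A] }):
  [A' → . A] has the dot before A: add [A → . * (], [A → . C x], [A → . * A], [A → . (]
  [A → . C x] has the dot before C: add [C → . *], [C → . id *], [C → . A * ;]
No further items can be added.

I₀ = { [A → . (], [A → . * (], [A → . * A], [A → . C x], [A' → . A], [C → . *], [C → . A * ;], [C → . id *] }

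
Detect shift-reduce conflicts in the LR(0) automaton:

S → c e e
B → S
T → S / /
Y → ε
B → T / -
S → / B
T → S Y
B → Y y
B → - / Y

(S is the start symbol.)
Augment with S' → S and build the canonical LR(0) collection (I0 = CLOSURE({[S' → . S]}), then GOTO on every symbol after a dot until no new states appear). It has 19 states:
  I0: { [S → . / B], [S → . c e e], [S' → . S] }  — shift
  I1: { [B → . - / Y], [B → . S], [B → . T / -], [B → . Y y], [S → . / B], [S → . c e e], [S → / . B], [T → . S / /], [T → . S Y], [Y → .] }  — shift, reduce
  I2: { [S' → S .] }  — accept
  I3: { [S → c . e e] }  — shift
  I4: { [S → c e . e] }  — shift
  I5: { [S → c e e .] }  — reduce
  I6: { [B → - . / Y] }  — shift
  I7: { [S → / B .] }  — reduce
  I8: { [B → S .], [T → S . / /], [T → S . Y], [Y → .] }  — shift, 2 reduces
  I9: { [B → T . / -] }  — shift
  I10: { [B → Y . y] }  — shift
  I11: { [B → Y y .] }  — reduce
  I12: { [B → T / . -] }  — shift
  I13: { [B → T / - .] }  — reduce
  I14: { [T → S / . /] }  — shift
  I15: { [T → S Y .] }  — reduce
  I16: { [T → S / / .] }  — reduce
  I17: { [B → - / . Y], [Y → .] }  — reduce
  I18: { [B → - / Y .] }  — reduce

I1 contains reduce item [Y → .] and shift items [B → . - / Y], [S → . / B], [S → . c e e] — shift-reduce conflict.
I8 contains reduce items [B → S .], [Y → .] and shift item [T → S . / /] — shift-reduce conflict.

Answer: Yes — I1: [Y → .] vs [B → . - / Y]; I8: [B → S .] vs [T → S . / /]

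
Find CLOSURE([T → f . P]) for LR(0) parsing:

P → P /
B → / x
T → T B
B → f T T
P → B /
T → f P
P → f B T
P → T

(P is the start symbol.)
{ [B → . / x], [B → . f T T], [P → . B /], [P → . P /], [P → . T], [P → . f B T], [T → . T B], [T → . f P], [T → f . P] }

To compute CLOSURE, for each item [A → α.Bβ] where B is a non-terminal, add [B → .γ] for all productions B → γ; repeat for the newly added items until nothing changes.

Start with: [T → f . P]
  [T → f . P] has the dot before P: add [P → . P /], [P → . B /], [P → . f B T], [P → . T]
  [P → . B /] has the dot before B: add [B → . / x], [B → . f T T]
  [P → . T] has the dot before T: add [T → . T B], [T → . f P]
No further items can be added.

CLOSURE = { [B → . / x], [B → . f T T], [P → . B /], [P → . P /], [P → . T], [P → . f B T], [T → . T B], [T → . f P], [T → f . P] }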